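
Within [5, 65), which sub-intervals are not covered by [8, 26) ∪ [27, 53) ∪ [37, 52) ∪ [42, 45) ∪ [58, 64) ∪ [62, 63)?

The merged coverage is [8, 26), [27, 53), [58, 64).
Uncovered inside [5, 65): [5, 8), [26, 27), [53, 58), [64, 65).

[5, 8) ∪ [26, 27) ∪ [53, 58) ∪ [64, 65)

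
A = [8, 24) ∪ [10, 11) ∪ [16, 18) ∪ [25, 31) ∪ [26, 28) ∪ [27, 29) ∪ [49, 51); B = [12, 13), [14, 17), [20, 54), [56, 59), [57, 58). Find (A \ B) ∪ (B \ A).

[8, 12) ∪ [13, 14) ∪ [17, 20) ∪ [24, 25) ∪ [31, 49) ∪ [51, 54) ∪ [56, 59)

A, merged: [8, 24), [25, 31), [49, 51).
B, merged: [12, 13), [14, 17), [20, 54), [56, 59).
A but not B: [8, 12), [13, 14), [17, 20).
B but not A: [24, 25), [31, 49), [51, 54), [56, 59).
Combining gives A △ B.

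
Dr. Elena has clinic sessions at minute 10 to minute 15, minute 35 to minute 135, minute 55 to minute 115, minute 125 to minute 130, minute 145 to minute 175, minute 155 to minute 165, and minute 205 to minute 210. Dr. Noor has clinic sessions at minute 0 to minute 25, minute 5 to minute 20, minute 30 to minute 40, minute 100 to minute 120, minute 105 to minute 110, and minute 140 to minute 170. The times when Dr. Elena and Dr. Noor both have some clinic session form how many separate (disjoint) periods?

4

A, merged: minute 10 to minute 15, minute 35 to minute 135, minute 145 to minute 175, minute 205 to minute 210.
B, merged: minute 0 to minute 25, minute 30 to minute 40, minute 100 to minute 120, minute 140 to minute 170.
A ∩ B = minute 10 to minute 15, minute 35 to minute 40, minute 100 to minute 120, minute 145 to minute 170.
That is 4 disjoint pieces.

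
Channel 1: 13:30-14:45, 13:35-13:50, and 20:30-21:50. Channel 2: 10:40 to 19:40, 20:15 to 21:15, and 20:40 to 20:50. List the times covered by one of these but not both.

First set merges to 13:30–14:45, 20:30–21:50.
Second set merges to 10:40–19:40, 20:15–21:15.
Only in the first: 21:15–21:50.
Only in the second: 10:40–13:30, 14:45–19:40, 20:15–20:30.
Together these are the periods covered by exactly one.

10:40–13:30, 14:45–19:40, 20:15–20:30, 21:15–21:50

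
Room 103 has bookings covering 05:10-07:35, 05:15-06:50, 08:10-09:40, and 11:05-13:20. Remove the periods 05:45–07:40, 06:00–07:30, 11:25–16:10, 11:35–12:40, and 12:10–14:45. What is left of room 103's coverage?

A, merged: 05:10–07:35, 08:10–09:40, 11:05–13:20.
B, merged: 05:45–07:40, 11:25–16:10.
05:10–07:35 \ B = 05:10–05:45.
08:10–09:40: nothing removed.
11:05–13:20 \ B = 11:05–11:25.

05:10–05:45, 08:10–09:40, 11:05–11:25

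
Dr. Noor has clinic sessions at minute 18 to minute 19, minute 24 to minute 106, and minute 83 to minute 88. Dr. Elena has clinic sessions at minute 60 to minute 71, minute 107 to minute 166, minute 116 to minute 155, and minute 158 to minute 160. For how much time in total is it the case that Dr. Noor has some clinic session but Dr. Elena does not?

A, merged: minute 18 to minute 19, minute 24 to minute 106.
B, merged: minute 60 to minute 71, minute 107 to minute 166.
A \ B = minute 18 to minute 19, minute 24 to minute 60, minute 71 to minute 106.
Total: 1 minute + 36 minutes + 35 minutes = 72 minutes.

72 minutes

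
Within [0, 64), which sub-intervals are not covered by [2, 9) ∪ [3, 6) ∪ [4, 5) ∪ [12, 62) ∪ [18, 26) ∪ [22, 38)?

After merging, the occupied span is [2, 9), [12, 62).
Complement within [0, 64): [0, 2), [9, 12), [62, 64).

[0, 2) ∪ [9, 12) ∪ [62, 64)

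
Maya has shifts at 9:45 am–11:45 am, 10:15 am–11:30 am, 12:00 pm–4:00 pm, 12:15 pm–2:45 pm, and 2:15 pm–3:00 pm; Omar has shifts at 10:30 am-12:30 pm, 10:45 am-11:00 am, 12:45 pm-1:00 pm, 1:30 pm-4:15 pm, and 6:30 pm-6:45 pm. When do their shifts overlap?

A, merged: 9:45 am–11:45 am, 12:00 pm–4:00 pm.
B, merged: 10:30 am–12:30 pm, 12:45 pm–1:00 pm, 1:30 pm–4:15 pm, 6:30 pm–6:45 pm.
9:45 am–11:45 am ∩ B → 10:30 am–11:45 am.
12:00 pm–4:00 pm ∩ B → 12:00 pm–12:30 pm, 12:45 pm–1:00 pm, 1:30 pm–4:00 pm.

10:30 am–11:45 am, 12:00 pm–12:30 pm, 12:45 pm–1:00 pm, 1:30 pm–4:00 pm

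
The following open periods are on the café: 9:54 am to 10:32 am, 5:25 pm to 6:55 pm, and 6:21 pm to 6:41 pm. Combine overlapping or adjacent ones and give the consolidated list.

5:25 pm-6:55 pm is disjoint → start new block.
6:21 pm-6:41 pm overlaps/touches 5:25 pm-6:55 pm → extend to 5:25 pm-6:55 pm.

9:54 am-10:32 am, 5:25 pm-6:55 pm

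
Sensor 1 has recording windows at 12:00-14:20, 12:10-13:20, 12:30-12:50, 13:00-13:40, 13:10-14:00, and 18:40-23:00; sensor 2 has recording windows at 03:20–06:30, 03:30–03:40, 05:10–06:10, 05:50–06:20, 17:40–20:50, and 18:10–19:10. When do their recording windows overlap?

18:40–20:50

A, merged: 12:00–14:20, 18:40–23:00.
B, merged: 03:20–06:30, 17:40–20:50.
12:00–14:20 falls entirely outside B.
18:40–23:00 overlaps B on 18:40–20:50.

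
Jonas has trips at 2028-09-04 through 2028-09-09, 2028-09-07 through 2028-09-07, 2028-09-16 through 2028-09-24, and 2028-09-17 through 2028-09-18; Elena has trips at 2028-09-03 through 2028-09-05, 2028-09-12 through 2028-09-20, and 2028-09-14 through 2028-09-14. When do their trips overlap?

2028-09-04 through 2028-09-05, 2028-09-16 through 2028-09-20

First set merges to 2028-09-04 through 2028-09-09, 2028-09-16 through 2028-09-24.
Second set merges to 2028-09-03 through 2028-09-05, 2028-09-12 through 2028-09-20.
2028-09-04 through 2028-09-09 meets the second set on 2028-09-04 through 2028-09-05.
2028-09-16 through 2028-09-24 meets the second set on 2028-09-16 through 2028-09-20.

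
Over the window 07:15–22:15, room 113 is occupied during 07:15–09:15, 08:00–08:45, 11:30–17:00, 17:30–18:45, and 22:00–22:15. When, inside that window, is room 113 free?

09:15–11:30, 17:00–17:30, 18:45–22:00

After merging, the occupied span is 07:15–09:15, 11:30–17:00, 17:30–18:45, 22:00–22:15.
Uncovered inside 07:15–22:15: 09:15–11:30, 17:00–17:30, 18:45–22:00.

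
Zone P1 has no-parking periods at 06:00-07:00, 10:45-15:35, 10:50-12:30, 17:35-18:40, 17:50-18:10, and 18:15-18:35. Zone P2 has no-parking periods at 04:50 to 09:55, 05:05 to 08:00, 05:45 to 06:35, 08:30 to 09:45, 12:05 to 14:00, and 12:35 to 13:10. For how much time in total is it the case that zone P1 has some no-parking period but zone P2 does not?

4 h

First set merges to 06:00–07:00, 10:45–15:35, 17:35–18:40.
Second set merges to 04:50–09:55, 12:05–14:00.
A \ B = 10:45–12:05, 14:00–15:35, 17:35–18:40.
Total: 1 h 20 min + 1 h 35 min + 1 h 5 min = 4 h.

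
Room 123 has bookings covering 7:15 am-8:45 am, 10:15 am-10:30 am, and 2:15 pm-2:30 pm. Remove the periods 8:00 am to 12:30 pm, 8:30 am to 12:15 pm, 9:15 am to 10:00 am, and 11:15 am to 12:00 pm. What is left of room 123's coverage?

7:15 am-8:00 am, 2:15 pm-2:30 pm

B, merged: 8:00 am-12:30 pm.
7:15 am-8:45 am minus B → 7:15 am-8:00 am.
10:15 am-10:30 am: fully covered by B → removed.
2:15 pm-2:30 pm: no B overlap → unchanged.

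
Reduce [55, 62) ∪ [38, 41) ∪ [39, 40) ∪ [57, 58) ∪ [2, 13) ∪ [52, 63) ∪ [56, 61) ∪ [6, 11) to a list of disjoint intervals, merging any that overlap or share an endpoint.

Sort by start: [2, 13), [6, 11), [38, 41), [39, 40), [52, 63), [55, 62), [56, 61), [57, 58).
[6, 11) overlaps/touches [2, 13) → extend to [2, 13).
[38, 41) is disjoint → start new block.
[39, 40) overlaps/touches [38, 41) → extend to [38, 41).
[52, 63) is disjoint → start new block.
[55, 62) overlaps/touches [52, 63) → extend to [52, 63).
[56, 61) overlaps/touches [52, 63) → extend to [52, 63).
[57, 58) overlaps/touches [52, 63) → extend to [52, 63).

[2, 13) ∪ [38, 41) ∪ [52, 63)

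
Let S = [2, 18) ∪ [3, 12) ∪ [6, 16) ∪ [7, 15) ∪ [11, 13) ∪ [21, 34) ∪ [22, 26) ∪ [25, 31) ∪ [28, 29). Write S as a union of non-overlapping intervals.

[3, 12) overlaps/touches [2, 18) → extend to [2, 18).
[6, 16) overlaps/touches [2, 18) → extend to [2, 18).
[7, 15) overlaps/touches [2, 18) → extend to [2, 18).
[11, 13) overlaps/touches [2, 18) → extend to [2, 18).
[21, 34) is disjoint → start new block.
[22, 26) overlaps/touches [21, 34) → extend to [21, 34).
[25, 31) overlaps/touches [21, 34) → extend to [21, 34).
[28, 29) overlaps/touches [21, 34) → extend to [21, 34).

[2, 18) ∪ [21, 34)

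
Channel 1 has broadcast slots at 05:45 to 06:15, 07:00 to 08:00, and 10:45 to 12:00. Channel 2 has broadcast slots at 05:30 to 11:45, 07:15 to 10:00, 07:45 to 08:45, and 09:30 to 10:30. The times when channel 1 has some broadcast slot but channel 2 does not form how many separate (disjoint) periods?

1

Second set merges to 05:30–11:45.
A \ B = 11:45–12:00.
That is 1 disjoint piece.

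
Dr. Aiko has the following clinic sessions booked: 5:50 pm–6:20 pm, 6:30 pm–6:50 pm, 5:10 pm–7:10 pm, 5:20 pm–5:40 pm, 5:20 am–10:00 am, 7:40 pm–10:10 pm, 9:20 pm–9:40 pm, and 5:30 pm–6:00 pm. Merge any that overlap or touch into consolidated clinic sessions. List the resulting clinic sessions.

5:20 am–10:00 am, 5:10 pm–7:10 pm, 7:40 pm–10:10 pm

Sort by start: 5:20 am–10:00 am, 5:10 pm–7:10 pm, 5:20 pm–5:40 pm, 5:30 pm–6:00 pm, 5:50 pm–6:20 pm, 6:30 pm–6:50 pm, 7:40 pm–10:10 pm, 9:20 pm–9:40 pm.
5:10 pm–7:10 pm is disjoint → start new block.
5:20 pm–5:40 pm overlaps/touches 5:10 pm–7:10 pm → extend to 5:10 pm–7:10 pm.
5:30 pm–6:00 pm overlaps/touches 5:10 pm–7:10 pm → extend to 5:10 pm–7:10 pm.
5:50 pm–6:20 pm overlaps/touches 5:10 pm–7:10 pm → extend to 5:10 pm–7:10 pm.
6:30 pm–6:50 pm overlaps/touches 5:10 pm–7:10 pm → extend to 5:10 pm–7:10 pm.
7:40 pm–10:10 pm is disjoint → start new block.
9:20 pm–9:40 pm overlaps/touches 7:40 pm–10:10 pm → extend to 7:40 pm–10:10 pm.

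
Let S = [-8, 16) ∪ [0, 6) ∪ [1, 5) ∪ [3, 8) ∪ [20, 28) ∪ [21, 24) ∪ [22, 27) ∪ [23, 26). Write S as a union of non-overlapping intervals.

[-8, 16) ∪ [20, 28)

[0, 6) overlaps/touches [-8, 16) → extend to [-8, 16).
[1, 5) overlaps/touches [-8, 16) → extend to [-8, 16).
[3, 8) overlaps/touches [-8, 16) → extend to [-8, 16).
[20, 28) is disjoint → start new block.
[21, 24) overlaps/touches [20, 28) → extend to [20, 28).
[22, 27) overlaps/touches [20, 28) → extend to [20, 28).
[23, 26) overlaps/touches [20, 28) → extend to [20, 28).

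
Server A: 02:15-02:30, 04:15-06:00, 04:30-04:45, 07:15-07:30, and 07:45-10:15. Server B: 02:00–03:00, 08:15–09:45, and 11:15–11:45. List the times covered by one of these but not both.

02:00–02:15, 02:30–03:00, 04:15–06:00, 07:15–07:30, 07:45–08:15, 09:45–10:15, 11:15–11:45

A, merged: 02:15–02:30, 04:15–06:00, 07:15–07:30, 07:45–10:15.
A but not B: 04:15–06:00, 07:15–07:30, 07:45–08:15, 09:45–10:15.
B but not A: 02:00–02:15, 02:30–03:00, 11:15–11:45.
Combining gives A △ B.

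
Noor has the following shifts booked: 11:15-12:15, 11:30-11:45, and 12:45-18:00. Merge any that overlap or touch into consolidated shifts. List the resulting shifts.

11:15–12:15, 12:45–18:00

11:30–11:45 overlaps/touches 11:15–12:15 → extend to 11:15–12:15.
12:45–18:00 is disjoint → start new block.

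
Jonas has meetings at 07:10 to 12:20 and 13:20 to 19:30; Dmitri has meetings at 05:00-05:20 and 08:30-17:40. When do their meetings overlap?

07:10-12:20 overlaps B on 08:30-12:20.
13:20-19:30 overlaps B on 13:20-17:40.

08:30-12:20, 13:20-17:40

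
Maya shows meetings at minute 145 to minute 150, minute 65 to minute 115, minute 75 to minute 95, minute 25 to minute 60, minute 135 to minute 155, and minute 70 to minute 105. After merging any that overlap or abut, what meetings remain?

minute 25 to minute 60, minute 65 to minute 115, minute 135 to minute 155

Sort by start: minute 25 to minute 60, minute 65 to minute 115, minute 70 to minute 105, minute 75 to minute 95, minute 135 to minute 155, minute 145 to minute 150.
minute 65 to minute 115 is disjoint → start new block.
minute 70 to minute 105 overlaps/touches minute 65 to minute 115 → extend to minute 65 to minute 115.
minute 75 to minute 95 overlaps/touches minute 65 to minute 115 → extend to minute 65 to minute 115.
minute 135 to minute 155 is disjoint → start new block.
minute 145 to minute 150 overlaps/touches minute 135 to minute 155 → extend to minute 135 to minute 155.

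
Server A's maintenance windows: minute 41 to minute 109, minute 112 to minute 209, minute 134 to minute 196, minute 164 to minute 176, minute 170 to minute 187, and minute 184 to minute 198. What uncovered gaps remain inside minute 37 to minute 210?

minute 37 to minute 41, minute 109 to minute 112, minute 209 to minute 210

The merged coverage is minute 41 to minute 109, minute 112 to minute 209.
Gaps within minute 37 to minute 210: minute 37 to minute 41, minute 109 to minute 112, minute 209 to minute 210.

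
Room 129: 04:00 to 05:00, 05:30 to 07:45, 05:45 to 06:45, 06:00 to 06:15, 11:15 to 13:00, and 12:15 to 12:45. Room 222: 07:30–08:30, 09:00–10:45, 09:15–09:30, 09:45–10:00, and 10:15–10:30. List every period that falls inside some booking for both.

A, merged: 04:00–05:00, 05:30–07:45, 11:15–13:00.
B, merged: 07:30–08:30, 09:00–10:45.
04:00–05:00 meets no B interval.
05:30–07:45 ∩ B → 07:30–07:45.
11:15–13:00 meets no B interval.

07:30–07:45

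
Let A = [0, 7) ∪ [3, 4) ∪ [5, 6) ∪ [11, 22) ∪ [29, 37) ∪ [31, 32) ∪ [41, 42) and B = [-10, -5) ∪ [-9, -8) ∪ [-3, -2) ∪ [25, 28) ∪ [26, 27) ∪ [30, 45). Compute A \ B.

Merge the first list: [0, 7), [11, 22), [29, 37), [41, 42).
Merge the second list: [-10, -5), [-3, -2), [25, 28), [30, 45).
[0, 7): nothing removed.
[11, 22): nothing removed.
[29, 37) \ B = [29, 30).
[41, 42): entirely removed.

[0, 7) ∪ [11, 22) ∪ [29, 30)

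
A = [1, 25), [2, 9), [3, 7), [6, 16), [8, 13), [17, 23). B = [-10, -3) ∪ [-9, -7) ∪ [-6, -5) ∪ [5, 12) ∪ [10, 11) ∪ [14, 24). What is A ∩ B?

Merge the first list: [1, 25).
Merge the second list: [-10, -3), [5, 12), [14, 24).
[1, 25) overlaps B on [5, 12), [14, 24).

[5, 12) ∪ [14, 24)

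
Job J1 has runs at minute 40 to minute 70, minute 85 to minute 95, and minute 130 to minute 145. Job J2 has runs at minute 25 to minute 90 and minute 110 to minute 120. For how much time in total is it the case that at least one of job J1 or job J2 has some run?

A ∪ B = minute 25 to minute 95, minute 110 to minute 120, minute 130 to minute 145.
Total: 70 minutes + 10 minutes + 15 minutes = 95 minutes.

95 minutes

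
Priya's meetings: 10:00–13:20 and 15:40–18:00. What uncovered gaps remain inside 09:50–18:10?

After merging, the occupied span is 10:00–13:20, 15:40–18:00.
Complement within 09:50–18:10: 09:50–10:00, 13:20–15:40, 18:00–18:10.

09:50–10:00, 13:20–15:40, 18:00–18:10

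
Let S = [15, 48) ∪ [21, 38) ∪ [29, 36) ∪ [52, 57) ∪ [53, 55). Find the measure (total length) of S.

Merged: [15, 48), [52, 57).
Lengths: 33 + 5 = 38.

38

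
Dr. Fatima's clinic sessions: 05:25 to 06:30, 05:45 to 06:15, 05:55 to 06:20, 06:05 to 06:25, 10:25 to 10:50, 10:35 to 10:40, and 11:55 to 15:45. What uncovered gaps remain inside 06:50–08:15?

06:50–08:15

The merged coverage is 05:25–06:30, 10:25–10:50, 11:55–15:45.
Gaps within 06:50–08:15: 06:50–08:15.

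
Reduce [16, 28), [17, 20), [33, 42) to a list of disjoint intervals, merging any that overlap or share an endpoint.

[16, 28) ∪ [33, 42)

[17, 20) overlaps/touches [16, 28) → extend to [16, 28).
[33, 42) is disjoint → start new block.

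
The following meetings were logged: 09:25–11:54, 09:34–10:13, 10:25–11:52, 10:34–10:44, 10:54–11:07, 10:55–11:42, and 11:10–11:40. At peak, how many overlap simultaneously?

4

Sweep endpoints in order; track running count of active intervals.
Peak of 4 reached at 10:55.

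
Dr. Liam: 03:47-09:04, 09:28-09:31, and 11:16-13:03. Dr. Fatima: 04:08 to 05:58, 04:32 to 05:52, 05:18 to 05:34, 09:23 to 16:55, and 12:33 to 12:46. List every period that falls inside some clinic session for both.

Second set merges to 04:08–05:58, 09:23–16:55.
03:47–09:04 overlaps B on 04:08–05:58.
09:28–09:31 overlaps B on 09:28–09:31.
11:16–13:03 overlaps B on 11:16–13:03.

04:08–05:58, 09:28–09:31, 11:16–13:03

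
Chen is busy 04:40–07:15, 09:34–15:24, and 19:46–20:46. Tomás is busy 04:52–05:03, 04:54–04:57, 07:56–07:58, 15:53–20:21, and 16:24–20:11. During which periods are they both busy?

Merge the second list: 04:52–05:03, 07:56–07:58, 15:53–20:21.
04:40–07:15 meets the second set on 04:52–05:03.
09:34–15:24: no overlap with the second set.
19:46–20:46 meets the second set on 19:46–20:21.

04:52–05:03, 19:46–20:21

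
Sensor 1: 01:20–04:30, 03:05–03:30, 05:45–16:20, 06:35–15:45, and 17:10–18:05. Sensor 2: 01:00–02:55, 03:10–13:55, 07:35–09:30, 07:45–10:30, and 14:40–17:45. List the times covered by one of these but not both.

01:00-01:20, 02:55-03:10, 04:30-05:45, 13:55-14:40, 16:20-17:10, 17:45-18:05

First set merges to 01:20-04:30, 05:45-16:20, 17:10-18:05.
Second set merges to 01:00-02:55, 03:10-13:55, 14:40-17:45.
A but not B: 02:55-03:10, 13:55-14:40, 17:45-18:05.
B but not A: 01:00-01:20, 04:30-05:45, 16:20-17:10.
Combining gives A △ B.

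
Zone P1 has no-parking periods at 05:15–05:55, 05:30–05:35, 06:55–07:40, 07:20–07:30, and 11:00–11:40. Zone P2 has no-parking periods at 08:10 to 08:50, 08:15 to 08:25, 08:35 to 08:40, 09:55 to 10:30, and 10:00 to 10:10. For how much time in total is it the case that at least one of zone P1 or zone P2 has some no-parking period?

3 h 20 min

Merge the first list: 05:15–05:55, 06:55–07:40, 11:00–11:40.
Merge the second list: 08:10–08:50, 09:55–10:30.
A ∪ B = 05:15–05:55, 06:55–07:40, 08:10–08:50, 09:55–10:30, 11:00–11:40.
Total: 40 min + 45 min + 40 min + 35 min + 40 min = 3 h 20 min.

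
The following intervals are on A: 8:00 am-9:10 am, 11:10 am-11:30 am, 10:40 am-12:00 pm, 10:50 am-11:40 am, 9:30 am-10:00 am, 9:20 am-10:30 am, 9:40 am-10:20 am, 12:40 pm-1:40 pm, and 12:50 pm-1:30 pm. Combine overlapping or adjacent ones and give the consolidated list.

Sort by start: 8:00 am–9:10 am, 9:20 am–10:30 am, 9:30 am–10:00 am, 9:40 am–10:20 am, 10:40 am–12:00 pm, 10:50 am–11:40 am, 11:10 am–11:30 am, 12:40 pm–1:40 pm, 12:50 pm–1:30 pm.
9:20 am–10:30 am is disjoint → start new block.
9:30 am–10:00 am overlaps/touches 9:20 am–10:30 am → extend to 9:20 am–10:30 am.
9:40 am–10:20 am overlaps/touches 9:20 am–10:30 am → extend to 9:20 am–10:30 am.
10:40 am–12:00 pm is disjoint → start new block.
10:50 am–11:40 am overlaps/touches 10:40 am–12:00 pm → extend to 10:40 am–12:00 pm.
11:10 am–11:30 am overlaps/touches 10:40 am–12:00 pm → extend to 10:40 am–12:00 pm.
12:40 pm–1:40 pm is disjoint → start new block.
12:50 pm–1:30 pm overlaps/touches 12:40 pm–1:40 pm → extend to 12:40 pm–1:40 pm.

8:00 am–9:10 am, 9:20 am–10:30 am, 10:40 am–12:00 pm, 12:40 pm–1:40 pm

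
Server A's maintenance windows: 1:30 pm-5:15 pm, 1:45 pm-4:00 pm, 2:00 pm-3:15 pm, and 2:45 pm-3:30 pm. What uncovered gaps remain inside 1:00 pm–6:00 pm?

1:00 pm-1:30 pm, 5:15 pm-6:00 pm

Covered (merged): 1:30 pm-5:15 pm.
Uncovered inside 1:00 pm-6:00 pm: 1:00 pm-1:30 pm, 5:15 pm-6:00 pm.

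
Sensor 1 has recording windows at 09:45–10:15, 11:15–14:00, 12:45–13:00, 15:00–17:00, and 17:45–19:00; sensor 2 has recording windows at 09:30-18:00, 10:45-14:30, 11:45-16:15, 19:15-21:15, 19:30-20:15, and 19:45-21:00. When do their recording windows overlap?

09:45–10:15, 11:15–14:00, 15:00–17:00, 17:45–18:00

A, merged: 09:45–10:15, 11:15–14:00, 15:00–17:00, 17:45–19:00.
B, merged: 09:30–18:00, 19:15–21:15.
09:45–10:15 meets the second set on 09:45–10:15.
11:15–14:00 meets the second set on 11:15–14:00.
15:00–17:00 meets the second set on 15:00–17:00.
17:45–19:00 meets the second set on 17:45–18:00.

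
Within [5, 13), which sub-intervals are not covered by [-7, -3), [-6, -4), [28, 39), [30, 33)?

[5, 13)

Covered (merged): [-7, -3), [28, 39).
Complement within [5, 13): [5, 13).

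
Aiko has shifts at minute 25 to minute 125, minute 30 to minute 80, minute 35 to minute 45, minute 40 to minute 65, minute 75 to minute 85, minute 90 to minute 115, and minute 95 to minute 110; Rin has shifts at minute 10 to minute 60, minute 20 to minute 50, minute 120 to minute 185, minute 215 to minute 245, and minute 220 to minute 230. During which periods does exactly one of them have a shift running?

minute 10 to minute 25, minute 60 to minute 120, minute 125 to minute 185, minute 215 to minute 245

First set merges to minute 25 to minute 125.
Second set merges to minute 10 to minute 60, minute 120 to minute 185, minute 215 to minute 245.
A but not B: minute 60 to minute 120.
B but not A: minute 10 to minute 25, minute 125 to minute 185, minute 215 to minute 245.
Combining gives A △ B.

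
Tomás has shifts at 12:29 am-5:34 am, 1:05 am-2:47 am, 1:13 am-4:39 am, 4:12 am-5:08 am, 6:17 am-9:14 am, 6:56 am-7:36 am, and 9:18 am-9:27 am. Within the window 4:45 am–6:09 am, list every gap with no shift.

5:34 am–6:09 am

Covered (merged): 12:29 am–5:34 am, 6:17 am–9:14 am, 9:18 am–9:27 am.
Uncovered inside 4:45 am–6:09 am: 5:34 am–6:09 am.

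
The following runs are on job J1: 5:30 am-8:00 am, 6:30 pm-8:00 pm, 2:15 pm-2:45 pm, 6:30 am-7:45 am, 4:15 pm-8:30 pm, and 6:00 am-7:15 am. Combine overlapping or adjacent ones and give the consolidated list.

Sort by start: 5:30 am-8:00 am, 6:00 am-7:15 am, 6:30 am-7:45 am, 2:15 pm-2:45 pm, 4:15 pm-8:30 pm, 6:30 pm-8:00 pm.
6:00 am-7:15 am overlaps/touches 5:30 am-8:00 am → extend to 5:30 am-8:00 am.
6:30 am-7:45 am overlaps/touches 5:30 am-8:00 am → extend to 5:30 am-8:00 am.
2:15 pm-2:45 pm is disjoint → start new block.
4:15 pm-8:30 pm is disjoint → start new block.
6:30 pm-8:00 pm overlaps/touches 4:15 pm-8:30 pm → extend to 4:15 pm-8:30 pm.

5:30 am-8:00 am, 2:15 pm-2:45 pm, 4:15 pm-8:30 pm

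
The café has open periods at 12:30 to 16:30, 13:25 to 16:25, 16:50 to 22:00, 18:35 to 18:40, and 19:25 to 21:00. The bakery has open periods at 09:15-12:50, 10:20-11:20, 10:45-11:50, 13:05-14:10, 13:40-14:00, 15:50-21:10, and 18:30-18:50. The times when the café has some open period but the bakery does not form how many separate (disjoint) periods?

Merge the first list: 12:30–16:30, 16:50–22:00.
Merge the second list: 09:15–12:50, 13:05–14:10, 15:50–21:10.
A \ B = 12:50–13:05, 14:10–15:50, 21:10–22:00.
That is 3 disjoint pieces.

3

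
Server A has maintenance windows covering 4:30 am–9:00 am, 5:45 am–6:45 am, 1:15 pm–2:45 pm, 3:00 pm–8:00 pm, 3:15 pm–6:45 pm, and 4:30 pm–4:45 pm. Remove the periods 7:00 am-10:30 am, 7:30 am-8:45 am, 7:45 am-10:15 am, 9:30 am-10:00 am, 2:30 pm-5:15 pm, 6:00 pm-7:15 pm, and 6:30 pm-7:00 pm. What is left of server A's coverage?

4:30 am–7:00 am, 1:15 pm–2:30 pm, 5:15 pm–6:00 pm, 7:15 pm–8:00 pm

Merge the first list: 4:30 am–9:00 am, 1:15 pm–2:45 pm, 3:00 pm–8:00 pm.
Merge the second list: 7:00 am–10:30 am, 2:30 pm–5:15 pm, 6:00 pm–7:15 pm.
4:30 am–9:00 am with B removed leaves 4:30 am–7:00 am.
1:15 pm–2:45 pm with B removed leaves 1:15 pm–2:30 pm.
3:00 pm–8:00 pm with B removed leaves 5:15 pm–6:00 pm, 7:15 pm–8:00 pm.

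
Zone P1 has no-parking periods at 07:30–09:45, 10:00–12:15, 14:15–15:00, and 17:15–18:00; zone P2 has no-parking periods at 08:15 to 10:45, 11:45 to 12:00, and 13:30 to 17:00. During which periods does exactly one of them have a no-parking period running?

07:30-08:15, 09:45-10:00, 10:45-11:45, 12:00-12:15, 13:30-14:15, 15:00-17:00, 17:15-18:00

A \ B = 07:30-08:15, 10:45-11:45, 12:00-12:15, 17:15-18:00.
B \ A = 09:45-10:00, 13:30-14:15, 15:00-17:00.
Union of the two gives the symmetric difference.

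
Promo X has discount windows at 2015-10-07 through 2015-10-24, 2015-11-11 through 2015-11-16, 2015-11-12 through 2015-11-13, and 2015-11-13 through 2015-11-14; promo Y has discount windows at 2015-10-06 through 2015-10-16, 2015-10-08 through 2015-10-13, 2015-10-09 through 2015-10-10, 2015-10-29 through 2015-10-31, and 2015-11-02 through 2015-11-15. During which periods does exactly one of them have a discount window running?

First set merges to 2015-10-07 through 2015-10-24, 2015-11-11 through 2015-11-16.
Second set merges to 2015-10-06 through 2015-10-16, 2015-10-29 through 2015-10-31, 2015-11-02 through 2015-11-15.
A \ B = 2015-10-17 through 2015-10-24, 2015-11-16 through 2015-11-16.
B \ A = 2015-10-06 through 2015-10-06, 2015-10-29 through 2015-10-31, 2015-11-02 through 2015-11-10.
Union of the two gives the symmetric difference.

2015-10-06 through 2015-10-06, 2015-10-17 through 2015-10-24, 2015-10-29 through 2015-10-31, 2015-11-02 through 2015-11-10, 2015-11-16 through 2015-11-16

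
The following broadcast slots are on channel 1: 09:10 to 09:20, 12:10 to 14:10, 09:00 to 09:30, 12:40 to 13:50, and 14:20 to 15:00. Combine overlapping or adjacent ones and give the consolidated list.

Sort by start: 09:00–09:30, 09:10–09:20, 12:10–14:10, 12:40–13:50, 14:20–15:00.
09:10–09:20 overlaps/touches 09:00–09:30 → extend to 09:00–09:30.
12:10–14:10 is disjoint → start new block.
12:40–13:50 overlaps/touches 12:10–14:10 → extend to 12:10–14:10.
14:20–15:00 is disjoint → start new block.

09:00–09:30, 12:10–14:10, 14:20–15:00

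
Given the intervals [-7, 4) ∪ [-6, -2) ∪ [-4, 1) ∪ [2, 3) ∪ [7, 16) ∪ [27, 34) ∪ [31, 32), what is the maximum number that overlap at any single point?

At -4, 3 of the intervals are simultaneously active.
No point has more.

3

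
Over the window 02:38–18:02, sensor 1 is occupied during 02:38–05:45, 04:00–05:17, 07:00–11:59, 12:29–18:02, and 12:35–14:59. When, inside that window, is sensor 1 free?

The merged coverage is 02:38–05:45, 07:00–11:59, 12:29–18:02.
Complement within 02:38–18:02: 05:45–07:00, 11:59–12:29.

05:45–07:00, 11:59–12:29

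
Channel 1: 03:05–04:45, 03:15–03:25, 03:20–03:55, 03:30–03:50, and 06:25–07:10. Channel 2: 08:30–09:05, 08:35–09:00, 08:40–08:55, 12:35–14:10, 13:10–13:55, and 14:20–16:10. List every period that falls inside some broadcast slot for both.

none

First set merges to 03:05–04:45, 06:25–07:10.
Second set merges to 08:30–09:05, 12:35–14:10, 14:20–16:10.
03:05–04:45: no overlap with the second set.
06:25–07:10: no overlap with the second set.
No overlap.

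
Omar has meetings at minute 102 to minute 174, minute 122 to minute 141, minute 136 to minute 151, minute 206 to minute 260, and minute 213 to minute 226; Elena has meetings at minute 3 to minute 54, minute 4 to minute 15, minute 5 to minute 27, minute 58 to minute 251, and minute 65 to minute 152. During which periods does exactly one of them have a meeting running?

First set merges to minute 102 to minute 174, minute 206 to minute 260.
Second set merges to minute 3 to minute 54, minute 58 to minute 251.
A \ B = minute 251 to minute 260.
B \ A = minute 3 to minute 54, minute 58 to minute 102, minute 174 to minute 206.
Union of the two gives the symmetric difference.

minute 3 to minute 54, minute 58 to minute 102, minute 174 to minute 206, minute 251 to minute 260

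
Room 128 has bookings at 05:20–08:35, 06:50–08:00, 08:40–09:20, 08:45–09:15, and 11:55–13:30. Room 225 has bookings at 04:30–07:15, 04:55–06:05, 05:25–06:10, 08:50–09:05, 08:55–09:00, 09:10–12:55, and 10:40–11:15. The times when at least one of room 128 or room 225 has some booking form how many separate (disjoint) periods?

2

First set merges to 05:20-08:35, 08:40-09:20, 11:55-13:30.
Second set merges to 04:30-07:15, 08:50-09:05, 09:10-12:55.
A ∪ B = 04:30-08:35, 08:40-13:30.
That is 2 disjoint pieces.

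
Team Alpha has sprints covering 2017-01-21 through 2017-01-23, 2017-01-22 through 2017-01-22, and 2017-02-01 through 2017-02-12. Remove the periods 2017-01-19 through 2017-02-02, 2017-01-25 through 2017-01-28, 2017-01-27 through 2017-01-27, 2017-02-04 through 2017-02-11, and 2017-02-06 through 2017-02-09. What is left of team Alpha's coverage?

2017-02-03 through 2017-02-03, 2017-02-12 through 2017-02-12

Merge the first list: 2017-01-21 through 2017-01-23, 2017-02-01 through 2017-02-12.
Merge the second list: 2017-01-19 through 2017-02-02, 2017-02-04 through 2017-02-11.
2017-01-21 through 2017-01-23: entirely removed.
2017-02-01 through 2017-02-12 \ B = 2017-02-03 through 2017-02-03, 2017-02-12 through 2017-02-12.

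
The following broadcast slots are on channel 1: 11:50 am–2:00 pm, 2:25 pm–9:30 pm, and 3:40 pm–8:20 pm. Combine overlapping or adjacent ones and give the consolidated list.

11:50 am–2:00 pm, 2:25 pm–9:30 pm

2:25 pm–9:30 pm is disjoint → start new block.
3:40 pm–8:20 pm overlaps/touches 2:25 pm–9:30 pm → extend to 2:25 pm–9:30 pm.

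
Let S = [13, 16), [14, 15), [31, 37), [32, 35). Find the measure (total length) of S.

9

Merged: [13, 16), [31, 37).
Lengths: 3 + 6 = 9.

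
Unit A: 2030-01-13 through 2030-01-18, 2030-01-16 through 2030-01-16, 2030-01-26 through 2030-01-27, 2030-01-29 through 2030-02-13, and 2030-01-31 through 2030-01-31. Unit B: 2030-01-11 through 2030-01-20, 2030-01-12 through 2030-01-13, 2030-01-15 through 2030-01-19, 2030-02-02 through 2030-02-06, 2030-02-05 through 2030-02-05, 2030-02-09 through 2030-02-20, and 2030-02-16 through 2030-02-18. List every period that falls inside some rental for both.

A, merged: 2030-01-13 through 2030-01-18, 2030-01-26 through 2030-01-27, 2030-01-29 through 2030-02-13.
B, merged: 2030-01-11 through 2030-01-20, 2030-02-02 through 2030-02-06, 2030-02-09 through 2030-02-20.
2030-01-13 through 2030-01-18 ∩ B → 2030-01-13 through 2030-01-18.
2030-01-26 through 2030-01-27 meets no B interval.
2030-01-29 through 2030-02-13 ∩ B → 2030-02-02 through 2030-02-06, 2030-02-09 through 2030-02-13.

2030-01-13 through 2030-01-18, 2030-02-02 through 2030-02-06, 2030-02-09 through 2030-02-13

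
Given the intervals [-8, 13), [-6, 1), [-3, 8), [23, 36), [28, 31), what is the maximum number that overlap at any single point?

Walk the sorted start/end points keeping a running depth.
The depth first hits 3 at -3.

3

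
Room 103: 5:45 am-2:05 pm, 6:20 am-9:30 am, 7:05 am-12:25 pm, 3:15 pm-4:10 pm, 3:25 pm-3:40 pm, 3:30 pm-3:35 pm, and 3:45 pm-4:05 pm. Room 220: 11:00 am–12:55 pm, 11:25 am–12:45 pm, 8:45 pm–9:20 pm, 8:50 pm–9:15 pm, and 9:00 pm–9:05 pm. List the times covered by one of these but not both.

5:45 am-11:00 am, 12:55 pm-2:05 pm, 3:15 pm-4:10 pm, 8:45 pm-9:20 pm

First set merges to 5:45 am-2:05 pm, 3:15 pm-4:10 pm.
Second set merges to 11:00 am-12:55 pm, 8:45 pm-9:20 pm.
Only in the first: 5:45 am-11:00 am, 12:55 pm-2:05 pm, 3:15 pm-4:10 pm.
Only in the second: 8:45 pm-9:20 pm.
Together these are the periods covered by exactly one.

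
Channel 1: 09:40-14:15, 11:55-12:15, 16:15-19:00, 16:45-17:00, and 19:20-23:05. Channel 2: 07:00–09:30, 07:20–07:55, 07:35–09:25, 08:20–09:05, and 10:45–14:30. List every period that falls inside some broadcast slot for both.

Merge the first list: 09:40–14:15, 16:15–19:00, 19:20–23:05.
Merge the second list: 07:00–09:30, 10:45–14:30.
09:40–14:15 overlaps B on 10:45–14:15.
16:15–19:00 falls entirely outside B.
19:20–23:05 falls entirely outside B.

10:45–14:15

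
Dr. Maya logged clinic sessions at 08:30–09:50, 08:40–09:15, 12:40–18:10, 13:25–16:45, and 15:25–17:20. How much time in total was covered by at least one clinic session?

6 h 50 min

Merged: 08:30–09:50, 12:40–18:10.
Lengths: 1 h 20 min + 5 h 30 min = 6 h 50 min.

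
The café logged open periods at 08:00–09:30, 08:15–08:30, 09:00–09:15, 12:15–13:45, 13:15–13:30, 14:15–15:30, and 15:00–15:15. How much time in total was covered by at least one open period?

4 h 15 min

Merged: 08:00–09:30, 12:15–13:45, 14:15–15:30.
Lengths: 1 h 30 min + 1 h 30 min + 1 h 15 min = 4 h 15 min.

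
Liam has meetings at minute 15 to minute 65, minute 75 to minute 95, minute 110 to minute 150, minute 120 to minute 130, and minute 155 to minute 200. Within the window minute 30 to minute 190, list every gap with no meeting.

Covered (merged): minute 15 to minute 65, minute 75 to minute 95, minute 110 to minute 150, minute 155 to minute 200.
Uncovered inside minute 30 to minute 190: minute 65 to minute 75, minute 95 to minute 110, minute 150 to minute 155.

minute 65 to minute 75, minute 95 to minute 110, minute 150 to minute 155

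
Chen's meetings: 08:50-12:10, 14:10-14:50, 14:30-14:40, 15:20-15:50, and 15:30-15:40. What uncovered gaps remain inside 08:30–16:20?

After merging, the occupied span is 08:50-12:10, 14:10-14:50, 15:20-15:50.
Complement within 08:30-16:20: 08:30-08:50, 12:10-14:10, 14:50-15:20, 15:50-16:20.

08:30-08:50, 12:10-14:10, 14:50-15:20, 15:50-16:20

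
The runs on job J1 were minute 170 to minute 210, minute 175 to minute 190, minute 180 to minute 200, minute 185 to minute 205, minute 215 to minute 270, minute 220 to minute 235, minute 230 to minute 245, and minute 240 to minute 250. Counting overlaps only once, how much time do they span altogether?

Merged: minute 170 to minute 210, minute 215 to minute 270.
Lengths: 40 minutes + 55 minutes = 95 minutes.

95 minutes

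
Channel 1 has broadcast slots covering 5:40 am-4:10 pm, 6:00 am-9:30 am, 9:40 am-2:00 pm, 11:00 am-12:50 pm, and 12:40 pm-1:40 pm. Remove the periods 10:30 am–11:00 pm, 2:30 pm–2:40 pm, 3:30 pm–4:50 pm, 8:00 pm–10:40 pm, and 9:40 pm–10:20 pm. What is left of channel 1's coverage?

5:40 am-10:30 am

First set merges to 5:40 am-4:10 pm.
Second set merges to 10:30 am-11:00 pm.
5:40 am-4:10 pm with B removed leaves 5:40 am-10:30 am.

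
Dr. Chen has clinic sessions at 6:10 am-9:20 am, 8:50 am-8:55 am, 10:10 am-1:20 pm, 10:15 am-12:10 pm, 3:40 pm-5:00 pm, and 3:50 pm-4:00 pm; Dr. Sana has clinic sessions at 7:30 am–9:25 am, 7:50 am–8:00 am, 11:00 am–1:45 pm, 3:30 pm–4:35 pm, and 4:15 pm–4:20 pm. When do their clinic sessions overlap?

Merge the first list: 6:10 am–9:20 am, 10:10 am–1:20 pm, 3:40 pm–5:00 pm.
Merge the second list: 7:30 am–9:25 am, 11:00 am–1:45 pm, 3:30 pm–4:35 pm.
6:10 am–9:20 am meets the second set on 7:30 am–9:20 am.
10:10 am–1:20 pm meets the second set on 11:00 am–1:20 pm.
3:40 pm–5:00 pm meets the second set on 3:40 pm–4:35 pm.

7:30 am–9:20 am, 11:00 am–1:20 pm, 3:40 pm–4:35 pm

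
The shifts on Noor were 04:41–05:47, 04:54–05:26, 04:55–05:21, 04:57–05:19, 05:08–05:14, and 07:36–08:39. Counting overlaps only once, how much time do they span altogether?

2 h 9 min

Merged: 04:41-05:47, 07:36-08:39.
Lengths: 1 h 6 min + 1 h 3 min = 2 h 9 min.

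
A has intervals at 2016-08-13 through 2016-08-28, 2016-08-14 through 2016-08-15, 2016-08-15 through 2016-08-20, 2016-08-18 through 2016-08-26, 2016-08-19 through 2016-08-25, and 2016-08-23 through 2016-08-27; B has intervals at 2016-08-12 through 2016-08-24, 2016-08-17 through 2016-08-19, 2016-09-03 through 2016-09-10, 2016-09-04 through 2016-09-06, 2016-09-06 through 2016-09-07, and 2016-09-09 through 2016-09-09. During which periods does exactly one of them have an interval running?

Merge the first list: 2016-08-13 through 2016-08-28.
Merge the second list: 2016-08-12 through 2016-08-24, 2016-09-03 through 2016-09-10.
A \ B = 2016-08-25 through 2016-08-28.
B \ A = 2016-08-12 through 2016-08-12, 2016-09-03 through 2016-09-10.
Union of the two gives the symmetric difference.

2016-08-12 through 2016-08-12, 2016-08-25 through 2016-08-28, 2016-09-03 through 2016-09-10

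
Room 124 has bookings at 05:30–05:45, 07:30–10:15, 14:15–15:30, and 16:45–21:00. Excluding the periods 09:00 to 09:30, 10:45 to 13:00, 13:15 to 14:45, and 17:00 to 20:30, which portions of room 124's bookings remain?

05:30–05:45: nothing removed.
07:30–10:15 \ B = 07:30–09:00, 09:30–10:15.
14:15–15:30 \ B = 14:45–15:30.
16:45–21:00 \ B = 16:45–17:00, 20:30–21:00.

05:30–05:45, 07:30–09:00, 09:30–10:15, 14:45–15:30, 16:45–17:00, 20:30–21:00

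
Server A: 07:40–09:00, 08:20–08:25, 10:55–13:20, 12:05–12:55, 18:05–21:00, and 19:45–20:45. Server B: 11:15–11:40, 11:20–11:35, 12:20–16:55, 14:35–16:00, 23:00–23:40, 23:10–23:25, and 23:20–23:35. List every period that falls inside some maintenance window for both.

11:15-11:40, 12:20-13:20

Merge the first list: 07:40-09:00, 10:55-13:20, 18:05-21:00.
Merge the second list: 11:15-11:40, 12:20-16:55, 23:00-23:40.
07:40-09:00 falls entirely outside B.
10:55-13:20 overlaps B on 11:15-11:40, 12:20-13:20.
18:05-21:00 falls entirely outside B.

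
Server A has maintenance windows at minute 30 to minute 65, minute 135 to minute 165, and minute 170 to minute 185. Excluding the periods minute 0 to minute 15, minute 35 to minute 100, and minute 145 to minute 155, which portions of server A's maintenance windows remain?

minute 30 to minute 35, minute 135 to minute 145, minute 155 to minute 165, minute 170 to minute 185

minute 30 to minute 65 \ B = minute 30 to minute 35.
minute 135 to minute 165 \ B = minute 135 to minute 145, minute 155 to minute 165.
minute 170 to minute 185: nothing removed.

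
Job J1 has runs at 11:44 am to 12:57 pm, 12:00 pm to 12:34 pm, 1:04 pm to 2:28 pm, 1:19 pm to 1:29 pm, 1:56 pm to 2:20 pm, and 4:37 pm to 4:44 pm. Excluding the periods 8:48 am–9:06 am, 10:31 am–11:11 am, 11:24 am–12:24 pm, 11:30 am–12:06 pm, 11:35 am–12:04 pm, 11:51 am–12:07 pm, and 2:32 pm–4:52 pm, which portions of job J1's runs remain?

A, merged: 11:44 am–12:57 pm, 1:04 pm–2:28 pm, 4:37 pm–4:44 pm.
B, merged: 8:48 am–9:06 am, 10:31 am–11:11 am, 11:24 am–12:24 pm, 2:32 pm–4:52 pm.
11:44 am–12:57 pm with B removed leaves 12:24 pm–12:57 pm.
1:04 pm–2:28 pm is untouched.
4:37 pm–4:44 pm lies entirely inside B → drops out.

12:24 pm–12:57 pm, 1:04 pm–2:28 pm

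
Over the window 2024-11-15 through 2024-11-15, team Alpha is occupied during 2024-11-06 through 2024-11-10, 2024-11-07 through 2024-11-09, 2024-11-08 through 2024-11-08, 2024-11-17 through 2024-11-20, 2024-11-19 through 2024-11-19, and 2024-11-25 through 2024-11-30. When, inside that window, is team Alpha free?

2024-11-15 through 2024-11-15

Covered (merged): 2024-11-06 through 2024-11-10, 2024-11-17 through 2024-11-20, 2024-11-25 through 2024-11-30.
Complement within 2024-11-15 through 2024-11-15: 2024-11-15 through 2024-11-15.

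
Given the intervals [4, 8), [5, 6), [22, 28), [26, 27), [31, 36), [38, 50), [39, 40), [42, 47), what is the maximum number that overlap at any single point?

2

Walk the sorted start/end points keeping a running depth.
The depth first hits 2 at 5.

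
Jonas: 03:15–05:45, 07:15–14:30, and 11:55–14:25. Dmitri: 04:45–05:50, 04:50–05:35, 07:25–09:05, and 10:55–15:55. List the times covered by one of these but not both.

03:15–04:45, 05:45–05:50, 07:15–07:25, 09:05–10:55, 14:30–15:55

Merge the first list: 03:15–05:45, 07:15–14:30.
Merge the second list: 04:45–05:50, 07:25–09:05, 10:55–15:55.
A but not B: 03:15–04:45, 07:15–07:25, 09:05–10:55.
B but not A: 05:45–05:50, 14:30–15:55.
Combining gives A △ B.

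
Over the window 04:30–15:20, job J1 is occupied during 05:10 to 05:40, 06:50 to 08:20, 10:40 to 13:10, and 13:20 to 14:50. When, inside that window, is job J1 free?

04:30–05:10, 05:40–06:50, 08:20–10:40, 13:10–13:20, 14:50–15:20

Covered (merged): 05:10–05:40, 06:50–08:20, 10:40–13:10, 13:20–14:50.
Uncovered inside 04:30–15:20: 04:30–05:10, 05:40–06:50, 08:20–10:40, 13:10–13:20, 14:50–15:20.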